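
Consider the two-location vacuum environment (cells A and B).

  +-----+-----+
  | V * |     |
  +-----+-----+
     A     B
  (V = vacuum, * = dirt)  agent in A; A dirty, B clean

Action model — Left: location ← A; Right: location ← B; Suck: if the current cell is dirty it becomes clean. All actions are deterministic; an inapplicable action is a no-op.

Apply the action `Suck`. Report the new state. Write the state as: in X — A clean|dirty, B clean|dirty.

in A — A clean, B clean

start: in A — A dirty, B clean
t=1 Suck ⇒ in A — A clean, B clean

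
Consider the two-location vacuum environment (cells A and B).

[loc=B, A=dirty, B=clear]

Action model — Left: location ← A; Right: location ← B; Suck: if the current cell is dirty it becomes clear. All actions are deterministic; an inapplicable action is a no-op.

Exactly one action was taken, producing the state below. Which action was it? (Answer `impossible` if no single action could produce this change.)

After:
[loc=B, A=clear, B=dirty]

try  Left: (A; A:dirty, B:clear)
try Right: (B; A:dirty, B:clear)
try  Suck: (B; A:dirty, B:clear)
no single action produces the after-state

impossible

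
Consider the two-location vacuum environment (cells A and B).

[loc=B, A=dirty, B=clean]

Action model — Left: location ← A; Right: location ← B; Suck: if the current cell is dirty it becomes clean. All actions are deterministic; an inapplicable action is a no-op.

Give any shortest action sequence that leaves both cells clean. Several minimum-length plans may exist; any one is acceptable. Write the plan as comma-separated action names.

Left, Suck

Left (#1): <A|dirty|clean>
Suck (#2): <A|clean|clean>
min 2: go A then Suck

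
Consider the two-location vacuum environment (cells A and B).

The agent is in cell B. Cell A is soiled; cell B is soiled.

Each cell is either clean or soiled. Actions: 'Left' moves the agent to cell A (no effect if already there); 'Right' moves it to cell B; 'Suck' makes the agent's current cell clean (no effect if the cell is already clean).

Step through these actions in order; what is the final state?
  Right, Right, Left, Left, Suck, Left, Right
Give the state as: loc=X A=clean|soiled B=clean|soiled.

loc=B A=clean B=soiled

1. Right → loc=B A=soiled B=soiled
2. Right → loc=B A=soiled B=soiled
3. Left → loc=A A=soiled B=soiled
4. Left → loc=A A=soiled B=soiled
5. Suck → loc=A A=clean B=soiled
6. Left → loc=A A=clean B=soiled
7. Right → loc=B A=clean B=soiled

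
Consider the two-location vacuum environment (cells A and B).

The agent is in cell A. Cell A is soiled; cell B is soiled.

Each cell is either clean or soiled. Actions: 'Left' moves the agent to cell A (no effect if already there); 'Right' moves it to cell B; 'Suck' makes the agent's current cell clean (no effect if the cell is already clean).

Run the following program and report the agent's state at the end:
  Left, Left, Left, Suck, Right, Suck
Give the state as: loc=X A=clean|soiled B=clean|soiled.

[1] after Left: loc=A A=soiled B=soiled
[2] after Left: loc=A A=soiled B=soiled
[3] after Left: loc=A A=soiled B=soiled
[4] after Suck: loc=A A=clean B=soiled
[5] after Right: loc=B A=clean B=soiled
[6] after Suck: loc=B A=clean B=clean

loc=B A=clean B=clean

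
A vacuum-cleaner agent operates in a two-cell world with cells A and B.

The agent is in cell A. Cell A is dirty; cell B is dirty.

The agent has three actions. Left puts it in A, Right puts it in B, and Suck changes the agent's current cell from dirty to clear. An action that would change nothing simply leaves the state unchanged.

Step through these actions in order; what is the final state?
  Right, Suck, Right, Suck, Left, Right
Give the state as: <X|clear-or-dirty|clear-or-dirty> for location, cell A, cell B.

Right (#1): <B|dirty|dirty>
Suck (#2): <B|dirty|clear>
Right (#3): <B|dirty|clear>
Suck (#4): <B|dirty|clear>
Left (#5): <A|dirty|clear>
Right (#6): <B|dirty|clear>

<B|dirty|clear>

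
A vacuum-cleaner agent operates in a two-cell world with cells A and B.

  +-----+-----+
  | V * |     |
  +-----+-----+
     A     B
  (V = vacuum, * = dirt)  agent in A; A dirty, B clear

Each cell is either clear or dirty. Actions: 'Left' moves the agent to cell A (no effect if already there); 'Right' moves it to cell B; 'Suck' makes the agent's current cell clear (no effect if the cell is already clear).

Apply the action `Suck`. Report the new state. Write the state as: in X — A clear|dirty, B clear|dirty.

start: in A — A dirty, B clear
step 1/1 (Suck): in A — A clear, B clear

in A — A clear, B clear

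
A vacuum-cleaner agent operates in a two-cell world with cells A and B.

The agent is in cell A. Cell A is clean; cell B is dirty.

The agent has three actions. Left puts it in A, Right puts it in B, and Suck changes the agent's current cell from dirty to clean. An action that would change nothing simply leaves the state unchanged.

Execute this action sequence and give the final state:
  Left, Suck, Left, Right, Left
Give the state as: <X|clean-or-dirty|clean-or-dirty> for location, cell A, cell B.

Left (#1): <A|clean|dirty>
Suck (#2): <A|clean|dirty>
Left (#3): <A|clean|dirty>
Right (#4): <B|clean|dirty>
Left (#5): <A|clean|dirty>

<A|clean|dirty>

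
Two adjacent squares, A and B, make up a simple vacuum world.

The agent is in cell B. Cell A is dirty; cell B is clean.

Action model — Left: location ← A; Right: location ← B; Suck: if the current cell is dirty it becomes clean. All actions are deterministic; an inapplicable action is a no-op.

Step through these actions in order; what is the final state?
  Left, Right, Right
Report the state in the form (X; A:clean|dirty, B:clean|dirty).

Left (#1): (A; A:dirty, B:clean)
Right (#2): (B; A:dirty, B:clean)
Right (#3): (B; A:dirty, B:clean)

(B; A:dirty, B:clean)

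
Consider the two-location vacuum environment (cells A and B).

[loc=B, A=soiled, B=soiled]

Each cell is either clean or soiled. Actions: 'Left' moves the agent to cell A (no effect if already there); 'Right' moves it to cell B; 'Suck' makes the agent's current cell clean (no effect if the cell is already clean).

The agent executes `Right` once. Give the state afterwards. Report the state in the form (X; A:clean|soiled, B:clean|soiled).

(B; A:soiled, B:soiled)

start: (B; A:soiled, B:soiled)
Right (#1): (B; A:soiled, B:soiled)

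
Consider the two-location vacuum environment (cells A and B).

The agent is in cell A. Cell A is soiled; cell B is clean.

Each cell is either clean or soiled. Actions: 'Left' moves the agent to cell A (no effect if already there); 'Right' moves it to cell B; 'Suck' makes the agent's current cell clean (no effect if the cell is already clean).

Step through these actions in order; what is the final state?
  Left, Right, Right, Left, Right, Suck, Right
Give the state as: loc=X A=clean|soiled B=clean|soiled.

loc=B A=soiled B=clean

t=1 Left ⇒ loc=A A=soiled B=clean
t=2 Right ⇒ loc=B A=soiled B=clean
t=3 Right ⇒ loc=B A=soiled B=clean
t=4 Left ⇒ loc=A A=soiled B=clean
t=5 Right ⇒ loc=B A=soiled B=clean
t=6 Suck ⇒ loc=B A=soiled B=clean
t=7 Right ⇒ loc=B A=soiled B=clean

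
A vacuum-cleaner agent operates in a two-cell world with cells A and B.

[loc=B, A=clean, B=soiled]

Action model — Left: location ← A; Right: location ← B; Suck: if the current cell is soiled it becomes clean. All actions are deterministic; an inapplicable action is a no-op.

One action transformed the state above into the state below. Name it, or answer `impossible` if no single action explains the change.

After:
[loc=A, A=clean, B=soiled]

Left

try  Left: loc=A A=clean B=soiled  ← match
try Right: loc=B A=clean B=soiled
try  Suck: loc=B A=clean B=clean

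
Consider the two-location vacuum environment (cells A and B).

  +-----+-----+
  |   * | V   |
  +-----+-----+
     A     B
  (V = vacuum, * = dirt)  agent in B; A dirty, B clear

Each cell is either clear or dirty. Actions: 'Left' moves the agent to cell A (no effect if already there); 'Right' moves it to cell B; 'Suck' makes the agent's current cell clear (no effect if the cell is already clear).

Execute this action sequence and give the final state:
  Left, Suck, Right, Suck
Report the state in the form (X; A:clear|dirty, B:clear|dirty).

1. Left → (A; A:dirty, B:clear)
2. Suck → (A; A:clear, B:clear)
3. Right → (B; A:clear, B:clear)
4. Suck → (B; A:clear, B:clear)

(B; A:clear, B:clear)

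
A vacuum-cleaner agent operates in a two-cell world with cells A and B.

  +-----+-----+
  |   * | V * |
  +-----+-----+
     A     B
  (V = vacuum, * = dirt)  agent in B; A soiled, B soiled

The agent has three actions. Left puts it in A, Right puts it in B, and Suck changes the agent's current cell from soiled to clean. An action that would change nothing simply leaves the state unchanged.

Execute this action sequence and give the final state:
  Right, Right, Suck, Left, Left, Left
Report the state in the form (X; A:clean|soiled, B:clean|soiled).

(A; A:soiled, B:clean)

Right (#1): (B; A:soiled, B:soiled)
Right (#2): (B; A:soiled, B:soiled)
Suck (#3): (B; A:soiled, B:clean)
Left (#4): (A; A:soiled, B:clean)
Left (#5): (A; A:soiled, B:clean)
Left (#6): (A; A:soiled, B:clean)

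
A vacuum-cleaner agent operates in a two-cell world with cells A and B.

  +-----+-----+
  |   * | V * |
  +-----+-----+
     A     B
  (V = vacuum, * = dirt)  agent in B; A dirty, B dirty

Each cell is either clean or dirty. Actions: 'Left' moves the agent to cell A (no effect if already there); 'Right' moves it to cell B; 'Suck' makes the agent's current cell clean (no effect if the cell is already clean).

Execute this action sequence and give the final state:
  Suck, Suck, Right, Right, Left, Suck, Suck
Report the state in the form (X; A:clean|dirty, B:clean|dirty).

(A; A:clean, B:clean)

1) do Suck; now (B; A:dirty, B:clean)
2) do Suck; now (B; A:dirty, B:clean)
3) do Right; now (B; A:dirty, B:clean)
4) do Right; now (B; A:dirty, B:clean)
5) do Left; now (A; A:dirty, B:clean)
6) do Suck; now (A; A:clean, B:clean)
7) do Suck; now (A; A:clean, B:clean)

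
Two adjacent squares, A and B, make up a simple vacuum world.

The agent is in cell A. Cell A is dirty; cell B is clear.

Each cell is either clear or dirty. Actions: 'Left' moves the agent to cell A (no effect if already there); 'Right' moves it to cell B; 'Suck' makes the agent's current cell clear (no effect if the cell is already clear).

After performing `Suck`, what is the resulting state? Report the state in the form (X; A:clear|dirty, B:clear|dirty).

(A; A:clear, B:clear)

start: (A; A:dirty, B:clear)
step 1/1 (Suck): (A; A:clear, B:clear)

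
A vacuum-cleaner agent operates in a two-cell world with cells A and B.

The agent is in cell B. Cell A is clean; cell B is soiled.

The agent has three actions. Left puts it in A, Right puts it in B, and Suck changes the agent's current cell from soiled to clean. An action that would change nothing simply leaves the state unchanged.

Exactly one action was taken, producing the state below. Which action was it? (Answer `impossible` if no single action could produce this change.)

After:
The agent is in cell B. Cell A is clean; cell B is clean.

try  Left: in A — A clean, B soiled
try Right: in B — A clean, B soiled
try  Suck: in B — A clean, B clean  ← match

Suck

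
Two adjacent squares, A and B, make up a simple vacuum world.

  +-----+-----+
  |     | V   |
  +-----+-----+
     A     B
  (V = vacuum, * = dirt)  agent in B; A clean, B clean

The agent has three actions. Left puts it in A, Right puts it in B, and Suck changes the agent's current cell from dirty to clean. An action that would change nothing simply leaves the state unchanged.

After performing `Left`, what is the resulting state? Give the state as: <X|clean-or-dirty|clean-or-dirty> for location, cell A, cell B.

<A|clean|clean>

start: <B|clean|clean>
1. Left → <A|clean|clean>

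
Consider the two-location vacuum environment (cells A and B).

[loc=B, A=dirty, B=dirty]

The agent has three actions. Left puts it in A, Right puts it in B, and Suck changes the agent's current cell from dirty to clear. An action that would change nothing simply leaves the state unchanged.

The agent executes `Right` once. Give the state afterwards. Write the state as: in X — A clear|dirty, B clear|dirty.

in B — A dirty, B dirty

start: in B — A dirty, B dirty
Right (#1): in B — A dirty, B dirty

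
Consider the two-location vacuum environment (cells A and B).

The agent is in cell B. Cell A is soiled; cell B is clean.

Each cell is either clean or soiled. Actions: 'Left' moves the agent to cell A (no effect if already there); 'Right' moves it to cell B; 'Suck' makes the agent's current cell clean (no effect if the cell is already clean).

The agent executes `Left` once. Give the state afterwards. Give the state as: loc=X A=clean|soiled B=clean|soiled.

start: loc=B A=soiled B=clean
t=1 Left ⇒ loc=A A=soiled B=clean

loc=A A=soiled B=clean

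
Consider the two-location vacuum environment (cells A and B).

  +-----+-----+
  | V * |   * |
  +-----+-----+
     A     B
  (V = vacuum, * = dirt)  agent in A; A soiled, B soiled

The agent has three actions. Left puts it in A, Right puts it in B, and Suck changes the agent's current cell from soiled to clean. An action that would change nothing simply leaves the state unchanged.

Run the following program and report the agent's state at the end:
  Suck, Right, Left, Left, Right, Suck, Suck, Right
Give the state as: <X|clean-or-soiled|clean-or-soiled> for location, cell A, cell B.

<B|clean|clean>

step 1/8 (Suck): <A|clean|soiled>
step 2/8 (Right): <B|clean|soiled>
step 3/8 (Left): <A|clean|soiled>
step 4/8 (Left): <A|clean|soiled>
step 5/8 (Right): <B|clean|soiled>
step 6/8 (Suck): <B|clean|clean>
step 7/8 (Suck): <B|clean|clean>
step 8/8 (Right): <B|clean|clean>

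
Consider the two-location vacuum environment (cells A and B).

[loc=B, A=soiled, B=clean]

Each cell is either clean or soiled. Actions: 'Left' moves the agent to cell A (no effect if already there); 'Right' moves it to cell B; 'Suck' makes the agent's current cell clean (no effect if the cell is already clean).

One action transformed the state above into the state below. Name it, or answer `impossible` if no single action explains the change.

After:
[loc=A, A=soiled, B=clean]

try  Left: in A — A soiled, B clean  ← match
try Right: in B — A soiled, B clean
try  Suck: in B — A soiled, B clean

Left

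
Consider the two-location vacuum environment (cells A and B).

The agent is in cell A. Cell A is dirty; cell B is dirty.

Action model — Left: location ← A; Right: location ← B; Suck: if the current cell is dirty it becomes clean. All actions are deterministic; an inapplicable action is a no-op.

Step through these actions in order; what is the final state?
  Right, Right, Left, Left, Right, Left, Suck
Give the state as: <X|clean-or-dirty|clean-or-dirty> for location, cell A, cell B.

<A|clean|dirty>

1) do Right; now <B|dirty|dirty>
2) do Right; now <B|dirty|dirty>
3) do Left; now <A|dirty|dirty>
4) do Left; now <A|dirty|dirty>
5) do Right; now <B|dirty|dirty>
6) do Left; now <A|dirty|dirty>
7) do Suck; now <A|clean|dirty>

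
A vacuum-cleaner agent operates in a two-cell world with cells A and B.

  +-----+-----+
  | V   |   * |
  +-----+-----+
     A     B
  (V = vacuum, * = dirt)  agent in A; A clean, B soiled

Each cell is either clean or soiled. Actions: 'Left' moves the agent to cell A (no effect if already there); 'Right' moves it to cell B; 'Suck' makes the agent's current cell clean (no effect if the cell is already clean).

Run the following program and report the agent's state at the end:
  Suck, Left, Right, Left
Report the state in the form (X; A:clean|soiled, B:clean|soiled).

(A; A:clean, B:soiled)

1) do Suck; now (A; A:clean, B:soiled)
2) do Left; now (A; A:clean, B:soiled)
3) do Right; now (B; A:clean, B:soiled)
4) do Left; now (A; A:clean, B:soiled)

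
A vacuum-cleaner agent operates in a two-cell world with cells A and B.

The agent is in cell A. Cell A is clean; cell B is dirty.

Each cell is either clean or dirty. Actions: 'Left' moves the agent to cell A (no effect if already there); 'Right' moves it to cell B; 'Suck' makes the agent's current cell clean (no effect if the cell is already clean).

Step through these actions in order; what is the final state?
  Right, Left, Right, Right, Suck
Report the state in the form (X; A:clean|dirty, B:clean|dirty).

(B; A:clean, B:clean)

step 1/5 (Right): (B; A:clean, B:dirty)
step 2/5 (Left): (A; A:clean, B:dirty)
step 3/5 (Right): (B; A:clean, B:dirty)
step 4/5 (Right): (B; A:clean, B:dirty)
step 5/5 (Suck): (B; A:clean, B:clean)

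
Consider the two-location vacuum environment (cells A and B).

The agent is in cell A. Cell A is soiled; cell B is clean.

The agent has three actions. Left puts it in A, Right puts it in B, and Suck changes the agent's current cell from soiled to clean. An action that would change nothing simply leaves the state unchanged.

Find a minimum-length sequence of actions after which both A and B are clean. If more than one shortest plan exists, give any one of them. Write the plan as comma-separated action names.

Suck

Suck (#1): (A; A:clean, B:clean)
min 1: A is soiled, one Suck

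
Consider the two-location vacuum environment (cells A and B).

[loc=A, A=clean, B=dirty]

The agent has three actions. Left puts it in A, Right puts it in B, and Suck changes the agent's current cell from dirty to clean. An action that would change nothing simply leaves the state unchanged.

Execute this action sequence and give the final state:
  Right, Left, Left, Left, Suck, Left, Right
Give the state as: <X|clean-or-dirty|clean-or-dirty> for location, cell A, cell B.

step 1/7 (Right): <B|clean|dirty>
step 2/7 (Left): <A|clean|dirty>
step 3/7 (Left): <A|clean|dirty>
step 4/7 (Left): <A|clean|dirty>
step 5/7 (Suck): <A|clean|dirty>
step 6/7 (Left): <A|clean|dirty>
step 7/7 (Right): <B|clean|dirty>

<B|clean|dirty>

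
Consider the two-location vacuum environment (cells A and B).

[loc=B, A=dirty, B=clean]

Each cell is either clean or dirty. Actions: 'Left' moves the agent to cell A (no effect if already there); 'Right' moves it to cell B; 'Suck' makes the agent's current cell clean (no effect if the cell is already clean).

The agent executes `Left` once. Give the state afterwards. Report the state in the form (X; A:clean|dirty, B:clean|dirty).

(A; A:dirty, B:clean)

start: (B; A:dirty, B:clean)
t=1 Left ⇒ (A; A:dirty, B:clean)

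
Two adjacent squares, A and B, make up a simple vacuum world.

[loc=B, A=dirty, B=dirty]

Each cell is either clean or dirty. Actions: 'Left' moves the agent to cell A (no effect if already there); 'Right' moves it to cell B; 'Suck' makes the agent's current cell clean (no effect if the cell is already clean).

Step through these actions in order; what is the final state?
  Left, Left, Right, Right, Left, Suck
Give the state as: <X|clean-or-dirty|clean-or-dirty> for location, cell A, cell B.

t=1 Left ⇒ <A|dirty|dirty>
t=2 Left ⇒ <A|dirty|dirty>
t=3 Right ⇒ <B|dirty|dirty>
t=4 Right ⇒ <B|dirty|dirty>
t=5 Left ⇒ <A|dirty|dirty>
t=6 Suck ⇒ <A|clean|dirty>

<A|clean|dirty>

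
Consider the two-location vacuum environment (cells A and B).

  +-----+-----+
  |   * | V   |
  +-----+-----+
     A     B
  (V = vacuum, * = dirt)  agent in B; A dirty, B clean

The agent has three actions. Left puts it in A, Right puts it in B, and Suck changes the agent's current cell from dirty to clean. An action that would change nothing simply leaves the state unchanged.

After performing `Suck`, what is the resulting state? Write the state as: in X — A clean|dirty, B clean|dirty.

in B — A dirty, B clean

start: in B — A dirty, B clean
1. Suck → in B — A dirty, B clean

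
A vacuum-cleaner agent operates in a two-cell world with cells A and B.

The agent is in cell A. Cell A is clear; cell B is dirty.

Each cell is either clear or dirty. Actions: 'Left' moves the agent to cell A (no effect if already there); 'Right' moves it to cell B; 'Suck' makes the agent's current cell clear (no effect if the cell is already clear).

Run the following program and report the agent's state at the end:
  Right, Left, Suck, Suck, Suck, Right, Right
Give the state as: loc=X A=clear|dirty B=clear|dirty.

loc=B A=clear B=dirty

1. Right → loc=B A=clear B=dirty
2. Left → loc=A A=clear B=dirty
3. Suck → loc=A A=clear B=dirty
4. Suck → loc=A A=clear B=dirty
5. Suck → loc=A A=clear B=dirty
6. Right → loc=B A=clear B=dirty
7. Right → loc=B A=clear B=dirty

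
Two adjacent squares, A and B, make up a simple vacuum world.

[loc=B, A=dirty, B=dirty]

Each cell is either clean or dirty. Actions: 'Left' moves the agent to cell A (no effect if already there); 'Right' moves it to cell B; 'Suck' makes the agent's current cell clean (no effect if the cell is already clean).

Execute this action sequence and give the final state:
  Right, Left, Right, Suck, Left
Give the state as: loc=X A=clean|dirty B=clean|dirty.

loc=A A=dirty B=clean

Right (#1): loc=B A=dirty B=dirty
Left (#2): loc=A A=dirty B=dirty
Right (#3): loc=B A=dirty B=dirty
Suck (#4): loc=B A=dirty B=clean
Left (#5): loc=A A=dirty B=clean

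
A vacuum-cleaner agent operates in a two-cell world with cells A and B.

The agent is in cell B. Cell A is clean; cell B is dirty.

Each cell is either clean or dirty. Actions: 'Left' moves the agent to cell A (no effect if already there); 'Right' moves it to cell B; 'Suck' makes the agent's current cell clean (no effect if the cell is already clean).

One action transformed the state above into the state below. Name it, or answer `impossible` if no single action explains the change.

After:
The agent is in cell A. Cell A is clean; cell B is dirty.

Left

try  Left: in A — A clean, B dirty  ← match
try Right: in B — A clean, B dirty
try  Suck: in B — A clean, B clean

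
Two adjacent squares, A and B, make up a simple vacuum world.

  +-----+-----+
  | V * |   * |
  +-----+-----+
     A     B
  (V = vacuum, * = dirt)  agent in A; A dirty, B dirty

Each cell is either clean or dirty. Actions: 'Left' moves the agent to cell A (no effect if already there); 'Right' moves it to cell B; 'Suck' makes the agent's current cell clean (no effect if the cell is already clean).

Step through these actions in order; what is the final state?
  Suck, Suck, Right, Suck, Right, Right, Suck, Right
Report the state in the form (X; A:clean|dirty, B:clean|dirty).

(B; A:clean, B:clean)

Suck (#1): (A; A:clean, B:dirty)
Suck (#2): (A; A:clean, B:dirty)
Right (#3): (B; A:clean, B:dirty)
Suck (#4): (B; A:clean, B:clean)
Right (#5): (B; A:clean, B:clean)
Right (#6): (B; A:clean, B:clean)
Suck (#7): (B; A:clean, B:clean)
Right (#8): (B; A:clean, B:clean)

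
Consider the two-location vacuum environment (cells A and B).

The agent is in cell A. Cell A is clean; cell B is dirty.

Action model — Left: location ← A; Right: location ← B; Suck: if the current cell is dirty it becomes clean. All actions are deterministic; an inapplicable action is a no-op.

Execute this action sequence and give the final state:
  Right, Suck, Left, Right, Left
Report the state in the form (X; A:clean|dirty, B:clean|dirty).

(A; A:clean, B:clean)

t=1 Right ⇒ (B; A:clean, B:dirty)
t=2 Suck ⇒ (B; A:clean, B:clean)
t=3 Left ⇒ (A; A:clean, B:clean)
t=4 Right ⇒ (B; A:clean, B:clean)
t=5 Left ⇒ (A; A:clean, B:clean)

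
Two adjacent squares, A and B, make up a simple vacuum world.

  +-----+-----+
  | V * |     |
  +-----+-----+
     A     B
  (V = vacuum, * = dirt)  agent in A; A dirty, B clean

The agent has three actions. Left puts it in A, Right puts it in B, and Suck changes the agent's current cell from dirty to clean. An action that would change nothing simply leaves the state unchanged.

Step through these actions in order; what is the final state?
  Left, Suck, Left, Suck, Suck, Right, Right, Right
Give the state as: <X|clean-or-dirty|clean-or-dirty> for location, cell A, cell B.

<B|clean|clean>

1) do Left; now <A|dirty|clean>
2) do Suck; now <A|clean|clean>
3) do Left; now <A|clean|clean>
4) do Suck; now <A|clean|clean>
5) do Suck; now <A|clean|clean>
6) do Right; now <B|clean|clean>
7) do Right; now <B|clean|clean>
8) do Right; now <B|clean|clean>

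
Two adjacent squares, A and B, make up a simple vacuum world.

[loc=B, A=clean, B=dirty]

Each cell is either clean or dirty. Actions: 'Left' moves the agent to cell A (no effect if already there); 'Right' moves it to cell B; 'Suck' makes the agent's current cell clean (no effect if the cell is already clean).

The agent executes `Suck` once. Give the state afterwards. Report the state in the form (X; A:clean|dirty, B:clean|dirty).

start: (B; A:clean, B:dirty)
step 1/1 (Suck): (B; A:clean, B:clean)

(B; A:clean, B:clean)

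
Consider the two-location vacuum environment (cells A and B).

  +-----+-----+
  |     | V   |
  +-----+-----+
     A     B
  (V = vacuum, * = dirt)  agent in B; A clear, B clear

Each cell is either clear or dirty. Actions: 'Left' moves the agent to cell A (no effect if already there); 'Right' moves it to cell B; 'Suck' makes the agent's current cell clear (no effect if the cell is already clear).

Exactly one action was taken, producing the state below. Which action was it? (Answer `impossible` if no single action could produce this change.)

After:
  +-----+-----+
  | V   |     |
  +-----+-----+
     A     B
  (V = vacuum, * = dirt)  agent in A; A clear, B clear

try  Left: <A|clear|clear>  ← match
try Right: <B|clear|clear>
try  Suck: <B|clear|clear>

Left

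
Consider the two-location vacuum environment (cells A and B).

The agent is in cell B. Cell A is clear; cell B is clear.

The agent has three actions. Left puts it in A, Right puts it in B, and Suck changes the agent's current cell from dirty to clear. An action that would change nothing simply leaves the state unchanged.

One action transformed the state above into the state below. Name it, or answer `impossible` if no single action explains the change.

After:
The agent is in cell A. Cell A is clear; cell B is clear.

Left

try  Left: (A; A:clear, B:clear)  ← match
try Right: (B; A:clear, B:clear)
try  Suck: (B; A:clear, B:clear)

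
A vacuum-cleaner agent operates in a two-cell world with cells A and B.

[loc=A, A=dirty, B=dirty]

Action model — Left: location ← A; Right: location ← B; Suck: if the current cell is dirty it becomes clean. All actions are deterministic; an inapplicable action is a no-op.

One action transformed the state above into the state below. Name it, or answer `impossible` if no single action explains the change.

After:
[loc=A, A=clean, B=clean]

try  Left: <A|dirty|dirty>
try Right: <B|dirty|dirty>
try  Suck: <A|clean|dirty>
no single action produces the after-state

impossible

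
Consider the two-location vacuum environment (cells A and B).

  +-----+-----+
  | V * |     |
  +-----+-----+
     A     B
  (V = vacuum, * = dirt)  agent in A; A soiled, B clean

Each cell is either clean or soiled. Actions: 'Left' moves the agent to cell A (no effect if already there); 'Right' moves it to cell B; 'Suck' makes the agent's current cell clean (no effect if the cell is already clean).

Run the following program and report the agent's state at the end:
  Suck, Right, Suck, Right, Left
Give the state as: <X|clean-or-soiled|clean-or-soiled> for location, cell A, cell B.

<A|clean|clean>

1. Suck → <A|clean|clean>
2. Right → <B|clean|clean>
3. Suck → <B|clean|clean>
4. Right → <B|clean|clean>
5. Left → <A|clean|clean>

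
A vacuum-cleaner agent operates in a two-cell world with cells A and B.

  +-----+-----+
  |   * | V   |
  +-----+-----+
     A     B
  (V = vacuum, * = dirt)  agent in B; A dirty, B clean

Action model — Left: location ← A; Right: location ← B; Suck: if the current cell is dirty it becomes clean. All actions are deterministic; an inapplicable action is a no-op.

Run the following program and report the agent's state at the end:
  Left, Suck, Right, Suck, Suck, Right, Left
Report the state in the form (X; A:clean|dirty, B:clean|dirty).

(A; A:clean, B:clean)

Left (#1): (A; A:dirty, B:clean)
Suck (#2): (A; A:clean, B:clean)
Right (#3): (B; A:clean, B:clean)
Suck (#4): (B; A:clean, B:clean)
Suck (#5): (B; A:clean, B:clean)
Right (#6): (B; A:clean, B:clean)
Left (#7): (A; A:clean, B:clean)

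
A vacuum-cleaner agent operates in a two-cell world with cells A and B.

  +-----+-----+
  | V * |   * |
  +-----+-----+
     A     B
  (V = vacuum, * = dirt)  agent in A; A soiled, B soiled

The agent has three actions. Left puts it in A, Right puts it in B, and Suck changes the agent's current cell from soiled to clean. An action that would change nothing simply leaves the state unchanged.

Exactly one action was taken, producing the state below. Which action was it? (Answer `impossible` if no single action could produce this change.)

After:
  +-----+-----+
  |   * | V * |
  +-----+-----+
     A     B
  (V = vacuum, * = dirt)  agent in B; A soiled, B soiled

try  Left: loc=A A=soiled B=soiled
try Right: loc=B A=soiled B=soiled  ← match
try  Suck: loc=A A=clean B=soiled

Right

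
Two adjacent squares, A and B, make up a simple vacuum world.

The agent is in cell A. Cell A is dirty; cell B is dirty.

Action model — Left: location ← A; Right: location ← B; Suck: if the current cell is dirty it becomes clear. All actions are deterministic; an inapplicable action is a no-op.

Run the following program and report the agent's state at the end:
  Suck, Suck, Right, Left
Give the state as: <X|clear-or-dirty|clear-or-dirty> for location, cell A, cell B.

t=1 Suck ⇒ <A|clear|dirty>
t=2 Suck ⇒ <A|clear|dirty>
t=3 Right ⇒ <B|clear|dirty>
t=4 Left ⇒ <A|clear|dirty>

<A|clear|dirty>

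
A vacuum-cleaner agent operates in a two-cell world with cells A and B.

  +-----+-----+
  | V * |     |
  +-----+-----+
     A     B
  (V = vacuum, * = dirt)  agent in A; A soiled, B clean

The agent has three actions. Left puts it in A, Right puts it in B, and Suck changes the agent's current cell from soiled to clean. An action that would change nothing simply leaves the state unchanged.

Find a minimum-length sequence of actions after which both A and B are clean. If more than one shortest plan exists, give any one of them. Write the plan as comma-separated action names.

1) do Suck; now (A; A:clean, B:clean)
min 1: A is soiled, one Suck

Suck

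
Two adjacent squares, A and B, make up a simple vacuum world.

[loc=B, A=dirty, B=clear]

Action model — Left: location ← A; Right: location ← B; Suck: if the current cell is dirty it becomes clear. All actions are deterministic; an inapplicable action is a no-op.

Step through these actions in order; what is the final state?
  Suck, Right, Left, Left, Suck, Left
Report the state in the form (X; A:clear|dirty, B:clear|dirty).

t=1 Suck ⇒ (B; A:dirty, B:clear)
t=2 Right ⇒ (B; A:dirty, B:clear)
t=3 Left ⇒ (A; A:dirty, B:clear)
t=4 Left ⇒ (A; A:dirty, B:clear)
t=5 Suck ⇒ (A; A:clear, B:clear)
t=6 Left ⇒ (A; A:clear, B:clear)

(A; A:clear, B:clear)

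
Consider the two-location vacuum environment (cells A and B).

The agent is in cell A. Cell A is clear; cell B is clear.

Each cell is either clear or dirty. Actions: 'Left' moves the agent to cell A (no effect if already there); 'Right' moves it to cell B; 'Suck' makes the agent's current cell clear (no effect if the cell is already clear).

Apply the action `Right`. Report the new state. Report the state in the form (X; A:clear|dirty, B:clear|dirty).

start: (A; A:clear, B:clear)
1. Right → (B; A:clear, B:clear)

(B; A:clear, B:clear)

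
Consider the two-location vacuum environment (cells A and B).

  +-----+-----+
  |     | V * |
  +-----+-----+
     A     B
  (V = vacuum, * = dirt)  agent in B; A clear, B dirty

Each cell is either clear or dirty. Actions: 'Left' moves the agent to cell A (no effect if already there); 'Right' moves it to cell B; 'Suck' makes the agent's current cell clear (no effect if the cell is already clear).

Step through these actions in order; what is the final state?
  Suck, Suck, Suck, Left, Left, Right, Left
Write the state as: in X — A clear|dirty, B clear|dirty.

1) do Suck; now in B — A clear, B clear
2) do Suck; now in B — A clear, B clear
3) do Suck; now in B — A clear, B clear
4) do Left; now in A — A clear, B clear
5) do Left; now in A — A clear, B clear
6) do Right; now in B — A clear, B clear
7) do Left; now in A — A clear, B clear

in A — A clear, B clear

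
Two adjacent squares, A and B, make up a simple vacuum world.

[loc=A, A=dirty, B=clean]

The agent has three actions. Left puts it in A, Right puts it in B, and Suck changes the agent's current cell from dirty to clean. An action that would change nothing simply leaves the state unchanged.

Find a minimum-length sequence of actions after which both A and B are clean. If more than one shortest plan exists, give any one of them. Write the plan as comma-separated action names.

Suck

1. Suck → <A|clean|clean>
min 1: A is dirty, one Suck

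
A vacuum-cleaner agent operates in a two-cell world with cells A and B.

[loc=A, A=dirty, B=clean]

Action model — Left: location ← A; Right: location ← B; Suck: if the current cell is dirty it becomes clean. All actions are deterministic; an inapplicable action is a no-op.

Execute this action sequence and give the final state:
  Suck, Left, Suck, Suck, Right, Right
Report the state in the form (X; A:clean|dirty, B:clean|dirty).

[1] after Suck: (A; A:clean, B:clean)
[2] after Left: (A; A:clean, B:clean)
[3] after Suck: (A; A:clean, B:clean)
[4] after Suck: (A; A:clean, B:clean)
[5] after Right: (B; A:clean, B:clean)
[6] after Right: (B; A:clean, B:clean)

(B; A:clean, B:clean)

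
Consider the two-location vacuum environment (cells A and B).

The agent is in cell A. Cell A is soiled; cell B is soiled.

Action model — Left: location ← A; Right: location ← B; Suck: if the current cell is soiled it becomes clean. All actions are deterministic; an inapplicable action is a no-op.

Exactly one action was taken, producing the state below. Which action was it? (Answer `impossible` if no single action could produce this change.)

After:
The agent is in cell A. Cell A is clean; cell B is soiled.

try  Left: <A|soiled|soiled>
try Right: <B|soiled|soiled>
try  Suck: <A|clean|soiled>  ← match

Suck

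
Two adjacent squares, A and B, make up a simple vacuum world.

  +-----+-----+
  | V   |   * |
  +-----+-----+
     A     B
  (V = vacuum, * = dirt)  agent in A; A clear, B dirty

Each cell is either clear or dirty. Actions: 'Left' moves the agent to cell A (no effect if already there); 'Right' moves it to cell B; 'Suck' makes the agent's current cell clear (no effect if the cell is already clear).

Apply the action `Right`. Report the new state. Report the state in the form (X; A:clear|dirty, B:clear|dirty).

(B; A:clear, B:dirty)

start: (A; A:clear, B:dirty)
[1] after Right: (B; A:clear, B:dirty)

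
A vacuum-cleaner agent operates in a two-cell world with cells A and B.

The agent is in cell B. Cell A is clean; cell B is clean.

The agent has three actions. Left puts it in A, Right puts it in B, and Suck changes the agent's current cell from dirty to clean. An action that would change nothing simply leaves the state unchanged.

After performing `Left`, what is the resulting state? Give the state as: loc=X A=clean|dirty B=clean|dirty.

loc=A A=clean B=clean

start: loc=B A=clean B=clean
Left (#1): loc=A A=clean B=clean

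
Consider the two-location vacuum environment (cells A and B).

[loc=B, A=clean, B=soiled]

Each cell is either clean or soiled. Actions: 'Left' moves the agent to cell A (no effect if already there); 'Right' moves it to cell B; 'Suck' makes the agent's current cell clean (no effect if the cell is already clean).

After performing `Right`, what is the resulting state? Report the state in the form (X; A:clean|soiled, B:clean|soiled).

(B; A:clean, B:soiled)

start: (B; A:clean, B:soiled)
1) do Right; now (B; A:clean, B:soiled)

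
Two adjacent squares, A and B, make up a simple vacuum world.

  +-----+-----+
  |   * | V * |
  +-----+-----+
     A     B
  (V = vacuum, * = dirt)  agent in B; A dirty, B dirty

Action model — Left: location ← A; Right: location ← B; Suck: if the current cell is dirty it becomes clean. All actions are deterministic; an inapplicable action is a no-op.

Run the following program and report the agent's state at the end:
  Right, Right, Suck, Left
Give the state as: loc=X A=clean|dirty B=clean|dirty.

loc=A A=dirty B=clean

Right (#1): loc=B A=dirty B=dirty
Right (#2): loc=B A=dirty B=dirty
Suck (#3): loc=B A=dirty B=clean
Left (#4): loc=A A=dirty B=clean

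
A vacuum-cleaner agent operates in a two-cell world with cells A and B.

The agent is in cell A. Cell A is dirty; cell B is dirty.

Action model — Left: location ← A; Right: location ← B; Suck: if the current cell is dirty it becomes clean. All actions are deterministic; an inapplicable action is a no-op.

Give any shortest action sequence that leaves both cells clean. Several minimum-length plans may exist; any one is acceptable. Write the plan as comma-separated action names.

1. Suck → (A; A:clean, B:dirty)
2. Right → (B; A:clean, B:dirty)
3. Suck → (B; A:clean, B:clean)
min 3: Suck A + move + Suck B

Suck, Right, Suck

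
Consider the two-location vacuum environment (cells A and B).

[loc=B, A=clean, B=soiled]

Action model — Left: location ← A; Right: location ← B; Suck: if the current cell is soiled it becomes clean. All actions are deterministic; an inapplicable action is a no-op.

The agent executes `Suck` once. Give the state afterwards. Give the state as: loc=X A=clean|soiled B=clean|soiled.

start: loc=B A=clean B=soiled
1) do Suck; now loc=B A=clean B=clean

loc=B A=clean B=clean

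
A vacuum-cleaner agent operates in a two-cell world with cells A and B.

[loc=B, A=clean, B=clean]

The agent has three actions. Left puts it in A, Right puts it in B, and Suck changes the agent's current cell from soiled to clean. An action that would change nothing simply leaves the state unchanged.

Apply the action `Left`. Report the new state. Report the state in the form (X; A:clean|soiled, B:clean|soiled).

start: (B; A:clean, B:clean)
1. Left → (A; A:clean, B:clean)

(A; A:clean, B:clean)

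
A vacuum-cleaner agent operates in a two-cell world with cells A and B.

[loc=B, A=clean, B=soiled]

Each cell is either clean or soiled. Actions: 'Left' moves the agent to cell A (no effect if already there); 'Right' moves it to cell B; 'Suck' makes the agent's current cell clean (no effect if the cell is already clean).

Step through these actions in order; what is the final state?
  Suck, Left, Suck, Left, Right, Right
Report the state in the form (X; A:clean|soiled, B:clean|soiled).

[1] after Suck: (B; A:clean, B:clean)
[2] after Left: (A; A:clean, B:clean)
[3] after Suck: (A; A:clean, B:clean)
[4] after Left: (A; A:clean, B:clean)
[5] after Right: (B; A:clean, B:clean)
[6] after Right: (B; A:clean, B:clean)

(B; A:clean, B:clean)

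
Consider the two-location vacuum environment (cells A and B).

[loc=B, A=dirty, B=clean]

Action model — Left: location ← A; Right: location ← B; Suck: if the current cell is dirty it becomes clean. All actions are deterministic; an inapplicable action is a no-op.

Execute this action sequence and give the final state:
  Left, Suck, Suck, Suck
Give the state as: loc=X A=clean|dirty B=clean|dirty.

loc=A A=clean B=clean

step 1/4 (Left): loc=A A=dirty B=clean
step 2/4 (Suck): loc=A A=clean B=clean
step 3/4 (Suck): loc=A A=clean B=clean
step 4/4 (Suck): loc=A A=clean B=clean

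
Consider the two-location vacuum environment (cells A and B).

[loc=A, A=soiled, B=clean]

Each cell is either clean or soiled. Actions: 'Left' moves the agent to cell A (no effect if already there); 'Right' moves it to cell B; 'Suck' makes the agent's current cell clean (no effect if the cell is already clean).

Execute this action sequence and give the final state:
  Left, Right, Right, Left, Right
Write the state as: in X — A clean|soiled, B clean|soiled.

in B — A soiled, B clean

1. Left → in A — A soiled, B clean
2. Right → in B — A soiled, B clean
3. Right → in B — A soiled, B clean
4. Left → in A — A soiled, B clean
5. Right → in B — A soiled, B clean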